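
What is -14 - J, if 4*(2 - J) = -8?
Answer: -18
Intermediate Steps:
J = 4 (J = 2 - 1/4*(-8) = 2 + 2 = 4)
-14 - J = -14 - 1*4 = -14 - 4 = -18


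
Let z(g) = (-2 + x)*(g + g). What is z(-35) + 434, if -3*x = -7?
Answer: 1232/3 ≈ 410.67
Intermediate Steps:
x = 7/3 (x = -1/3*(-7) = 7/3 ≈ 2.3333)
z(g) = 2*g/3 (z(g) = (-2 + 7/3)*(g + g) = (2*g)/3 = 2*g/3)
z(-35) + 434 = (2/3)*(-35) + 434 = -70/3 + 434 = 1232/3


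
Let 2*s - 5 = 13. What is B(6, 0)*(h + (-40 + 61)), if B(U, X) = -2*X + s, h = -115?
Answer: -846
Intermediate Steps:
s = 9 (s = 5/2 + (½)*13 = 5/2 + 13/2 = 9)
B(U, X) = 9 - 2*X (B(U, X) = -2*X + 9 = 9 - 2*X)
B(6, 0)*(h + (-40 + 61)) = (9 - 2*0)*(-115 + (-40 + 61)) = (9 + 0)*(-115 + 21) = 9*(-94) = -846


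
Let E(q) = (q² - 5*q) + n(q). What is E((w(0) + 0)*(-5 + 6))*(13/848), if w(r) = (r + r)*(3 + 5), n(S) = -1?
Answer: -13/848 ≈ -0.015330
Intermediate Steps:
w(r) = 16*r (w(r) = (2*r)*8 = 16*r)
E(q) = -1 + q² - 5*q (E(q) = (q² - 5*q) - 1 = -1 + q² - 5*q)
E((w(0) + 0)*(-5 + 6))*(13/848) = (-1 + ((16*0 + 0)*(-5 + 6))² - 5*(16*0 + 0)*(-5 + 6))*(13/848) = (-1 + ((0 + 0)*1)² - 5*(0 + 0))*(13*(1/848)) = (-1 + (0*1)² - 0)*(13/848) = (-1 + 0² - 5*0)*(13/848) = (-1 + 0 + 0)*(13/848) = -1*13/848 = -13/848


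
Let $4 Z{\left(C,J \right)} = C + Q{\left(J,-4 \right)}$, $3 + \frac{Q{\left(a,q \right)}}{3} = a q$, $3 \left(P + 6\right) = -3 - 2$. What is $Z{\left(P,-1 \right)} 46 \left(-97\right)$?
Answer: $\frac{15617}{3} \approx 5205.7$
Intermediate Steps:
$P = - \frac{23}{3}$ ($P = -6 + \frac{-3 - 2}{3} = -6 + \frac{1}{3} \left(-5\right) = -6 - \frac{5}{3} = - \frac{23}{3} \approx -7.6667$)
$Q{\left(a,q \right)} = -9 + 3 a q$
$Z{\left(C,J \right)} = - \frac{9}{4} - 3 J + \frac{C}{4}$ ($Z{\left(C,J \right)} = \frac{C + \left(-9 + 3 J \left(-4\right)\right)}{4} = \frac{C - \left(9 + 12 J\right)}{4} = \frac{-9 + C - 12 J}{4} = - \frac{9}{4} - 3 J + \frac{C}{4}$)
$Z{\left(P,-1 \right)} 46 \left(-97\right) = \left(- \frac{9}{4} - -3 + \frac{1}{4} \left(- \frac{23}{3}\right)\right) 46 \left(-97\right) = \left(- \frac{9}{4} + 3 - \frac{23}{12}\right) 46 \left(-97\right) = \left(- \frac{7}{6}\right) 46 \left(-97\right) = \left(- \frac{161}{3}\right) \left(-97\right) = \frac{15617}{3}$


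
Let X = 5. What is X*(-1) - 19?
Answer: -24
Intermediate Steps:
X*(-1) - 19 = 5*(-1) - 19 = -5 - 19 = -24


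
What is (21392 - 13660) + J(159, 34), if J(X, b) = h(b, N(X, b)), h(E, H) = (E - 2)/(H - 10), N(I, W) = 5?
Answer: 38628/5 ≈ 7725.6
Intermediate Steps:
h(E, H) = (-2 + E)/(-10 + H)
J(X, b) = 2/5 - b/5 (J(X, b) = (-2 + b)/(-10 + 5) = (-2 + b)/(-5) = -(-2 + b)/5 = 2/5 - b/5)
(21392 - 13660) + J(159, 34) = (21392 - 13660) + (2/5 - 1/5*34) = 7732 + (2/5 - 34/5) = 7732 - 32/5 = 38628/5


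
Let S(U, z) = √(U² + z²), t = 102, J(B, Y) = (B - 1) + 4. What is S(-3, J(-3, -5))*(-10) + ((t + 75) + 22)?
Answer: 169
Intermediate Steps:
J(B, Y) = 3 + B (J(B, Y) = (-1 + B) + 4 = 3 + B)
S(-3, J(-3, -5))*(-10) + ((t + 75) + 22) = √((-3)² + (3 - 3)²)*(-10) + ((102 + 75) + 22) = √(9 + 0²)*(-10) + (177 + 22) = √(9 + 0)*(-10) + 199 = √9*(-10) + 199 = 3*(-10) + 199 = -30 + 199 = 169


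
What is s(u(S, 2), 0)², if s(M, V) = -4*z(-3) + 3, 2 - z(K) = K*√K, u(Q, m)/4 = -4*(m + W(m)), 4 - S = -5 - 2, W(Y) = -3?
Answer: -407 + 120*I*√3 ≈ -407.0 + 207.85*I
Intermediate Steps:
S = 11 (S = 4 - (-5 - 2) = 4 - 1*(-7) = 4 + 7 = 11)
u(Q, m) = 48 - 16*m (u(Q, m) = 4*(-4*(m - 3)) = 4*(-4*(-3 + m)) = 4*(12 - 4*m) = 48 - 16*m)
z(K) = 2 - K^(3/2) (z(K) = 2 - K*√K = 2 - K^(3/2))
s(M, V) = -5 - 12*I*√3 (s(M, V) = -4*(2 - (-3)^(3/2)) + 3 = -4*(2 - (-3)*I*√3) + 3 = -4*(2 + 3*I*√3) + 3 = (-8 - 12*I*√3) + 3 = -5 - 12*I*√3)
s(u(S, 2), 0)² = (-5 - 12*I*√3)²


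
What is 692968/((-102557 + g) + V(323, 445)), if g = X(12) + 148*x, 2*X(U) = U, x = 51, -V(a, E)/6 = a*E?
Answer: -692968/957413 ≈ -0.72379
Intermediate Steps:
V(a, E) = -6*E*a (V(a, E) = -6*a*E = -6*E*a)
X(U) = U/2
g = 7554 (g = (1/2)*12 + 148*51 = 6 + 7548 = 7554)
692968/((-102557 + g) + V(323, 445)) = 692968/((-102557 + 7554) - 6*445*323) = 692968/(-95003 - 862410) = 692968/(-957413) = 692968*(-1/957413) = -692968/957413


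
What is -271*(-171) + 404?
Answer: 46745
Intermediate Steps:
-271*(-171) + 404 = 46341 + 404 = 46745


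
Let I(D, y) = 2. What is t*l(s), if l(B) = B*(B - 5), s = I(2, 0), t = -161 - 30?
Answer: 1146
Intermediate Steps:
t = -191
s = 2
l(B) = B*(-5 + B)
t*l(s) = -382*(-5 + 2) = -382*(-3) = -191*(-6) = 1146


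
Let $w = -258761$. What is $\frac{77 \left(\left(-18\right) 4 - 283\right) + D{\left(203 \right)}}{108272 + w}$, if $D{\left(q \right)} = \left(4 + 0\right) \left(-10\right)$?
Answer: $\frac{9125}{50163} \approx 0.18191$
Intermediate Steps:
$D{\left(q \right)} = -40$ ($D{\left(q \right)} = 4 \left(-10\right) = -40$)
$\frac{77 \left(\left(-18\right) 4 - 283\right) + D{\left(203 \right)}}{108272 + w} = \frac{77 \left(\left(-18\right) 4 - 283\right) - 40}{108272 - 258761} = \frac{77 \left(-72 - 283\right) - 40}{-150489} = \left(77 \left(-355\right) - 40\right) \left(- \frac{1}{150489}\right) = \left(-27335 - 40\right) \left(- \frac{1}{150489}\right) = \left(-27375\right) \left(- \frac{1}{150489}\right) = \frac{9125}{50163}$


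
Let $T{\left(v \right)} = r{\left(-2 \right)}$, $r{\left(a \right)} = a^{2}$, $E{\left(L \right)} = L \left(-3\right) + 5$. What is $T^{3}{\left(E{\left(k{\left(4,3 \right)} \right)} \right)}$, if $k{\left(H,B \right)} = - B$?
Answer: $64$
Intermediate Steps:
$E{\left(L \right)} = 5 - 3 L$ ($E{\left(L \right)} = - 3 L + 5 = 5 - 3 L$)
$T{\left(v \right)} = 4$ ($T{\left(v \right)} = \left(-2\right)^{2} = 4$)
$T^{3}{\left(E{\left(k{\left(4,3 \right)} \right)} \right)} = 4^{3} = 64$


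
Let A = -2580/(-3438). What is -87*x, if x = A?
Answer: -12470/191 ≈ -65.288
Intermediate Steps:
A = 430/573 (A = -2580*(-1/3438) = 430/573 ≈ 0.75044)
x = 430/573 ≈ 0.75044
-87*x = -87*430/573 = -12470/191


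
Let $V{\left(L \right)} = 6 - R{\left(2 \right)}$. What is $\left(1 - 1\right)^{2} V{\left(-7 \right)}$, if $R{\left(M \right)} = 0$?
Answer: $0$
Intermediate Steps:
$V{\left(L \right)} = 6$ ($V{\left(L \right)} = 6 - 0 = 6 + 0 = 6$)
$\left(1 - 1\right)^{2} V{\left(-7 \right)} = \left(1 - 1\right)^{2} \cdot 6 = 0^{2} \cdot 6 = 0 \cdot 6 = 0$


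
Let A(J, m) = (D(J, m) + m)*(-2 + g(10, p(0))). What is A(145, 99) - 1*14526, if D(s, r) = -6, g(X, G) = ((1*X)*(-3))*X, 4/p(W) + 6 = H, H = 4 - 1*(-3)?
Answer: -42612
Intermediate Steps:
H = 7 (H = 4 + 3 = 7)
p(W) = 4 (p(W) = 4/(-6 + 7) = 4/1 = 4*1 = 4)
g(X, G) = -3*X**2 (g(X, G) = (X*(-3))*X = (-3*X)*X = -3*X**2)
A(J, m) = 1812 - 302*m (A(J, m) = (-6 + m)*(-2 - 3*10**2) = (-6 + m)*(-2 - 3*100) = (-6 + m)*(-2 - 300) = (-6 + m)*(-302) = 1812 - 302*m)
A(145, 99) - 1*14526 = (1812 - 302*99) - 1*14526 = (1812 - 29898) - 14526 = -28086 - 14526 = -42612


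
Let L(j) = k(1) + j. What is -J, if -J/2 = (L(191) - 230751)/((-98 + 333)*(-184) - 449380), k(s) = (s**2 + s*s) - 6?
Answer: 115282/123155 ≈ 0.93607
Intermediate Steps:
k(s) = -6 + 2*s**2 (k(s) = (s**2 + s**2) - 6 = 2*s**2 - 6 = -6 + 2*s**2)
L(j) = -4 + j (L(j) = (-6 + 2*1**2) + j = (-6 + 2*1) + j = (-6 + 2) + j = -4 + j)
J = -115282/123155 (J = -2*((-4 + 191) - 230751)/((-98 + 333)*(-184) - 449380) = -2*(187 - 230751)/(235*(-184) - 449380) = -(-461128)/(-43240 - 449380) = -(-461128)/(-492620) = -(-461128)*(-1)/492620 = -2*57641/123155 = -115282/123155 ≈ -0.93607)
-J = -1*(-115282/123155) = 115282/123155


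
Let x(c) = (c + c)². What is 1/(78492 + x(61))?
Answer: 1/93376 ≈ 1.0709e-5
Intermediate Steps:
x(c) = 4*c² (x(c) = (2*c)² = 4*c²)
1/(78492 + x(61)) = 1/(78492 + 4*61²) = 1/(78492 + 4*3721) = 1/(78492 + 14884) = 1/93376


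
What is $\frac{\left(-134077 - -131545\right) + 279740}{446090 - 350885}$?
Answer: $\frac{277208}{95205} \approx 2.9117$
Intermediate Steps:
$\frac{\left(-134077 - -131545\right) + 279740}{446090 - 350885} = \frac{\left(-134077 + 131545\right) + 279740}{95205} = \left(-2532 + 279740\right) \frac{1}{95205} = 277208 \cdot \frac{1}{95205} = \frac{277208}{95205}$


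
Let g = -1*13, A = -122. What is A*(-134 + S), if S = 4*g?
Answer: 22692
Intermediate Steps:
g = -13
S = -52 (S = 4*(-13) = -52)
A*(-134 + S) = -122*(-134 - 52) = -122*(-186) = 22692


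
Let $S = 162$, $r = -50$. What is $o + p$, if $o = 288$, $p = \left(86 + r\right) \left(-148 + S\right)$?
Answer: $792$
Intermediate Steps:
$p = 504$ ($p = \left(86 - 50\right) \left(-148 + 162\right) = 36 \cdot 14 = 504$)
$o + p = 288 + 504 = 792$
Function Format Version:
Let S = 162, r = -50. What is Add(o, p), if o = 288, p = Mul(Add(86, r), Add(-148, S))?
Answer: 792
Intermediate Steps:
p = 504 (p = Mul(Add(86, -50), Add(-148, 162)) = Mul(36, 14) = 504)
Add(o, p) = Add(288, 504) = 792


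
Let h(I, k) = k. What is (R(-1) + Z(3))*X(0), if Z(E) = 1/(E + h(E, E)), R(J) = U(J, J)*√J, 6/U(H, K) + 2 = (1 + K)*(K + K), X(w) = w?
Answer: 0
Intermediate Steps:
U(H, K) = 6/(-2 + 2*K*(1 + K)) (U(H, K) = 6/(-2 + (1 + K)*(K + K)) = 6/(-2 + (1 + K)*(2*K)) = 6/(-2 + 2*K*(1 + K)))
R(J) = 3*√J/(-1 + J + J²) (R(J) = (3/(-1 + J + J²))*√J = 3*√J/(-1 + J + J²))
Z(E) = 1/(2*E) (Z(E) = 1/(E + E) = 1/(2*E))
(R(-1) + Z(3))*X(0) = (3*√(-1)/(-1 - 1 + (-1)²) + (½)/3)*0 = (3*I/(-1 - 1 + 1) + (½)*(⅓))*0 = (3*I/(-1) + ⅙)*0 = (3*I*(-1) + ⅙)*0 = (-3*I + ⅙)*0 = (⅙ - 3*I)*0 = 0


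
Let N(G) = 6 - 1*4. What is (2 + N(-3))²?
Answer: 16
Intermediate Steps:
N(G) = 2 (N(G) = 6 - 4 = 2)
(2 + N(-3))² = (2 + 2)² = 4² = 16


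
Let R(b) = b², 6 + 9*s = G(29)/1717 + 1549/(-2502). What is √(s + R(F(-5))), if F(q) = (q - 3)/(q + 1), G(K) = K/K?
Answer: √60248512062814/4295934 ≈ 1.8068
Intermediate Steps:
G(K) = 1
F(q) = (-3 + q)/(1 + q)
s = -28432735/38663406 (s = -⅔ + (1/1717 + 1549/(-2502))/9 = -⅔ + (1*(1/1717) + 1549*(-1/2502))/9 = -⅔ + (1/1717 - 1549/2502)/9 = -⅔ + (⅑)*(-2657131/4295934) = -⅔ - 2657131/38663406 = -28432735/38663406 ≈ -0.73539)
√(s + R(F(-5))) = √(-28432735/38663406 + ((-3 - 5)/(1 - 5))²) = √(-28432735/38663406 + (-8/(-4))²) = √(-28432735/38663406 + (-¼*(-8))²) = √(-28432735/38663406 + 2²) = √(-28432735/38663406 + 4) = √(126220889/38663406) = √60248512062814/4295934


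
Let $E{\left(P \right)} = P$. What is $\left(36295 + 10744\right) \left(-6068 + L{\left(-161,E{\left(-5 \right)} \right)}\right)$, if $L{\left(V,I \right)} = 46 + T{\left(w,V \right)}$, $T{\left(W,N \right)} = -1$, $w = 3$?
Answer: $-283315897$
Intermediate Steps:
$L{\left(V,I \right)} = 45$ ($L{\left(V,I \right)} = 46 - 1 = 45$)
$\left(36295 + 10744\right) \left(-6068 + L{\left(-161,E{\left(-5 \right)} \right)}\right) = \left(36295 + 10744\right) \left(-6068 + 45\right) = 47039 \left(-6023\right) = -283315897$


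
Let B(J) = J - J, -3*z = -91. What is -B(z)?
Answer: 0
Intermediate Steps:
z = 91/3 (z = -⅓*(-91) = 91/3 ≈ 30.333)
B(J) = 0
-B(z) = -1*0 = 0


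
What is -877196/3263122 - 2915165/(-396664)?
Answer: 4582293485493/647181512504 ≈ 7.0804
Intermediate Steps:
-877196/3263122 - 2915165/(-396664) = -877196*1/3263122 - 2915165*(-1/396664) = -438598/1631561 + 2915165/396664 = 4582293485493/647181512504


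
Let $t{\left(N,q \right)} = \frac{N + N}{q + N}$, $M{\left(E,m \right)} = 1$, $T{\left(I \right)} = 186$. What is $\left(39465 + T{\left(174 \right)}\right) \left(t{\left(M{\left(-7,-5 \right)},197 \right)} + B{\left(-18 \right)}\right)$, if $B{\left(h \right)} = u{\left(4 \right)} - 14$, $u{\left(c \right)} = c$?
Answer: $- \frac{13071613}{33} \approx -3.9611 \cdot 10^{5}$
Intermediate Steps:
$t{\left(N,q \right)} = \frac{2 N}{N + q}$
$B{\left(h \right)} = -10$ ($B{\left(h \right)} = 4 - 14 = -10$)
$\left(39465 + T{\left(174 \right)}\right) \left(t{\left(M{\left(-7,-5 \right)},197 \right)} + B{\left(-18 \right)}\right) = \left(39465 + 186\right) \left(2 \cdot 1 \frac{1}{1 + 197} - 10\right) = 39651 \left(2 \cdot 1 \cdot \frac{1}{198} - 10\right) = 39651 \left(\frac{1}{99} - 10\right) = 39651 \left(- \frac{989}{99}\right) = - \frac{13071613}{33}$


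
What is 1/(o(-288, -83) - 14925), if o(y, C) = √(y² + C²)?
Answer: -14925/222665792 - √89833/222665792 ≈ -6.8375e-5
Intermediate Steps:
o(y, C) = √(C² + y²)
1/(o(-288, -83) - 14925) = 1/(√((-83)² + (-288)²) - 14925) = 1/(√(6889 + 82944) - 14925) = 1/(√89833 - 14925) = 1/(-14925 + √89833)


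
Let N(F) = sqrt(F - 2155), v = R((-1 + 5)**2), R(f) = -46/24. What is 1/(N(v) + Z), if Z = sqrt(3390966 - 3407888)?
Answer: -6*I/(sqrt(77649) + 6*sqrt(16922)) ≈ -0.0056648*I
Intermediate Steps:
Z = I*sqrt(16922) (Z = sqrt(-16922) = I*sqrt(16922) ≈ 130.08*I)
R(f) = -23/12 (R(f) = -46*1/24 = -23/12)
v = -23/12 ≈ -1.9167
N(F) = sqrt(-2155 + F)
1/(N(v) + Z) = 1/(sqrt(-2155 - 23/12) + I*sqrt(16922)) = 1/(sqrt(-25883/12) + I*sqrt(16922)) = 1/(I*sqrt(77649)/6 + I*sqrt(16922)) = 1/(I*sqrt(16922) + I*sqrt(77649)/6)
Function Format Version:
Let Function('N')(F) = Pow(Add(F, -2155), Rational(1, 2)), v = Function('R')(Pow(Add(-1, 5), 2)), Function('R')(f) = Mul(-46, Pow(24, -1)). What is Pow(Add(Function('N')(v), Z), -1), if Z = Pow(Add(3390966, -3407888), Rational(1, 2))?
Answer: Mul(-6, I, Pow(Add(Pow(77649, Rational(1, 2)), Mul(6, Pow(16922, Rational(1, 2)))), -1)) ≈ Mul(-0.0056648, I)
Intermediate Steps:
Z = Mul(I, Pow(16922, Rational(1, 2))) (Z = Pow(-16922, Rational(1, 2)) = Mul(I, Pow(16922, Rational(1, 2))) ≈ Mul(130.08, I))
Function('R')(f) = Rational(-23, 12) (Function('R')(f) = Mul(-46, Rational(1, 24)) = Rational(-23, 12))
v = Rational(-23, 12) ≈ -1.9167
Function('N')(F) = Pow(Add(-2155, F), Rational(1, 2))
Pow(Add(Function('N')(v), Z), -1) = Pow(Add(Pow(Add(-2155, Rational(-23, 12)), Rational(1, 2)), Mul(I, Pow(16922, Rational(1, 2)))), -1) = Pow(Add(Pow(Rational(-25883, 12), Rational(1, 2)), Mul(I, Pow(16922, Rational(1, 2)))), -1) = Pow(Add(Mul(Rational(1, 6), I, Pow(77649, Rational(1, 2))), Mul(I, Pow(16922, Rational(1, 2)))), -1) = Pow(Add(Mul(I, Pow(16922, Rational(1, 2))), Mul(Rational(1, 6), I, Pow(77649, Rational(1, 2)))), -1)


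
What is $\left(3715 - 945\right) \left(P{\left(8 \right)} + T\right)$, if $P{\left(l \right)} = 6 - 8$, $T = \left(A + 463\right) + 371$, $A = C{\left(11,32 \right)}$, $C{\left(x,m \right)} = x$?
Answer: $2335110$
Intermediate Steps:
$A = 11$
$T = 845$ ($T = \left(11 + 463\right) + 371 = 474 + 371 = 845$)
$P{\left(l \right)} = -2$
$\left(3715 - 945\right) \left(P{\left(8 \right)} + T\right) = \left(3715 - 945\right) \left(-2 + 845\right) = 2770 \cdot 843 = 2335110$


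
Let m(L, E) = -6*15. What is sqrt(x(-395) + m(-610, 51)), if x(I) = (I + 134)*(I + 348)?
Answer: 3*sqrt(1353) ≈ 110.35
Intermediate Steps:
x(I) = (134 + I)*(348 + I)
m(L, E) = -90
sqrt(x(-395) + m(-610, 51)) = sqrt((46632 + (-395)**2 + 482*(-395)) - 90) = sqrt((46632 + 156025 - 190390) - 90) = sqrt(12267 - 90) = sqrt(12177) = 3*sqrt(1353)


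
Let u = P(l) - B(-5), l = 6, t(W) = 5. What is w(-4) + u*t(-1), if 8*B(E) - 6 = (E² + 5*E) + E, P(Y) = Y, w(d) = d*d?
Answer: 363/8 ≈ 45.375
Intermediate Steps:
w(d) = d²
B(E) = ¾ + E²/8 + 3*E/4 (B(E) = ¾ + ((E² + 5*E) + E)/8 = ¾ + (E² + 6*E)/8 = ¾ + (E²/8 + 3*E/4) = ¾ + E²/8 + 3*E/4)
u = 47/8 (u = 6 - (¾ + (⅛)*(-5)² + (¾)*(-5)) = 6 - (¾ + (⅛)*25 - 15/4) = 6 - (¾ + 25/8 - 15/4) = 6 - 1*⅛ = 6 - ⅛ = 47/8 ≈ 5.8750)
w(-4) + u*t(-1) = (-4)² + (47/8)*5 = 16 + 235/8 = 363/8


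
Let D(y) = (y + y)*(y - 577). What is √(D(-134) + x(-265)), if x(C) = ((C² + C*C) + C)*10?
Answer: √1592398 ≈ 1261.9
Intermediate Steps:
D(y) = 2*y*(-577 + y) (D(y) = (2*y)*(-577 + y) = 2*y*(-577 + y))
x(C) = 10*C + 20*C² (x(C) = ((C² + C²) + C)*10 = (2*C² + C)*10 = (C + 2*C²)*10 = 10*C + 20*C²)
√(D(-134) + x(-265)) = √(2*(-134)*(-577 - 134) + 10*(-265)*(1 + 2*(-265))) = √(2*(-134)*(-711) + 10*(-265)*(1 - 530)) = √(190548 + 10*(-265)*(-529)) = √(190548 + 1401850) = √1592398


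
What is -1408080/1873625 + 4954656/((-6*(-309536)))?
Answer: 13891788839/7249429850 ≈ 1.9163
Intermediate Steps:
-1408080/1873625 + 4954656/((-6*(-309536))) = -1408080*1/1873625 + 4954656/1857216 = -281616/374725 + 4954656*(1/1857216) = -281616/374725 + 51611/19346 = 13891788839/7249429850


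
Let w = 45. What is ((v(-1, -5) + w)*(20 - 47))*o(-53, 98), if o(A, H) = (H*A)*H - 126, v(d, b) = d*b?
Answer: 687336300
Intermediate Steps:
v(d, b) = b*d
o(A, H) = -126 + A*H² (o(A, H) = (A*H)*H - 126 = A*H² - 126 = -126 + A*H²)
((v(-1, -5) + w)*(20 - 47))*o(-53, 98) = ((-5*(-1) + 45)*(20 - 47))*(-126 - 53*98²) = ((5 + 45)*(-27))*(-126 - 53*9604) = (50*(-27))*(-126 - 509012) = -1350*(-509138) = 687336300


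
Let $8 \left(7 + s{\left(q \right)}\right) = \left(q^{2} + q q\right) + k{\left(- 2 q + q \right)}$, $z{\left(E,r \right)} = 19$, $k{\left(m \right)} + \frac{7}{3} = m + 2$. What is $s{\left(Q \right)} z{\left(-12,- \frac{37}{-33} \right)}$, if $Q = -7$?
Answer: $\frac{1387}{12} \approx 115.58$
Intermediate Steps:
$k{\left(m \right)} = - \frac{1}{3} + m$ ($k{\left(m \right)} = - \frac{7}{3} + \left(m + 2\right) = - \frac{7}{3} + \left(2 + m\right) = - \frac{1}{3} + m$)
$s{\left(q \right)} = - \frac{169}{24} - \frac{q}{8} + \frac{q^{2}}{4}$ ($s{\left(q \right)} = -7 + \frac{\left(q^{2} + q q\right) + \left(- \frac{1}{3} + \left(- 2 q + q\right)\right)}{8} = -7 + \frac{\left(q^{2} + q^{2}\right) - \left(\frac{1}{3} + q\right)}{8} = -7 + \frac{2 q^{2} - \left(\frac{1}{3} + q\right)}{8} = -7 + \frac{- \frac{1}{3} - q + 2 q^{2}}{8} = -7 - \left(\frac{1}{24} - \frac{q^{2}}{4} + \frac{q}{8}\right) = - \frac{169}{24} - \frac{q}{8} + \frac{q^{2}}{4}$)
$s{\left(Q \right)} z{\left(-12,- \frac{37}{-33} \right)} = \left(- \frac{169}{24} - - \frac{7}{8} + \frac{\left(-7\right)^{2}}{4}\right) 19 = \left(- \frac{169}{24} + \frac{7}{8} + \frac{1}{4} \cdot 49\right) 19 = \left(- \frac{169}{24} + \frac{7}{8} + \frac{49}{4}\right) 19 = \frac{73}{12} \cdot 19 = \frac{1387}{12}$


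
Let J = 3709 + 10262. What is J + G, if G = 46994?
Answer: 60965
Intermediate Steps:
J = 13971
J + G = 13971 + 46994 = 60965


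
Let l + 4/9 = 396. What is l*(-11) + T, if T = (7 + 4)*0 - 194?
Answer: -40906/9 ≈ -4545.1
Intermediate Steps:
l = 3560/9 (l = -4/9 + 396 = 3560/9 ≈ 395.56)
T = -194 (T = 11*0 - 194 = 0 - 194 = -194)
l*(-11) + T = (3560/9)*(-11) - 194 = -39160/9 - 194 = -40906/9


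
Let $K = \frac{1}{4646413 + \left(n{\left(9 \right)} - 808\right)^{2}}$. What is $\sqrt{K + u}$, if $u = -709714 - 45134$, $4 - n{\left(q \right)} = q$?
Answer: $\frac{i \sqrt{21262787706745836170}}{5307382} \approx 868.82 i$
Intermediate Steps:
$n{\left(q \right)} = 4 - q$
$u = -754848$
$K = \frac{1}{5307382}$ ($K = \frac{1}{4646413 + \left(\left(4 - 9\right) - 808\right)^{2}} = \frac{1}{4646413 + \left(-5 - 808\right)^{2}} = \frac{1}{4646413 + \left(-813\right)^{2}} = \frac{1}{4646413 + 660969} = \frac{1}{5307382} \approx 1.8842 \cdot 10^{-7}$)
$\sqrt{K + u} = \sqrt{\frac{1}{5307382} - 754848} = \sqrt{- \frac{4006266687935}{5307382}} = \frac{i \sqrt{21262787706745836170}}{5307382}$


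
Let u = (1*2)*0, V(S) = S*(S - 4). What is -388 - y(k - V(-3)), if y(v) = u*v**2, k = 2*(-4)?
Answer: -388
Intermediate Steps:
k = -8
V(S) = S*(-4 + S)
u = 0 (u = 2*0 = 0)
y(v) = 0 (y(v) = 0*v**2 = 0)
-388 - y(k - V(-3)) = -388 - 1*0 = -388 + 0 = -388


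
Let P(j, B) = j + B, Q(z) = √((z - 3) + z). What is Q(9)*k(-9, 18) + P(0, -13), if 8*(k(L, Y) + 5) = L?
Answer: -13 - 49*√15/8 ≈ -36.722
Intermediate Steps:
k(L, Y) = -5 + L/8
Q(z) = √(-3 + 2*z) (Q(z) = √((-3 + z) + z) = √(-3 + 2*z))
P(j, B) = B + j
Q(9)*k(-9, 18) + P(0, -13) = √(-3 + 2*9)*(-5 + (⅛)*(-9)) + (-13 + 0) = √(-3 + 18)*(-5 - 9/8) - 13 = √15*(-49/8) - 13 = -49*√15/8 - 13 = -13 - 49*√15/8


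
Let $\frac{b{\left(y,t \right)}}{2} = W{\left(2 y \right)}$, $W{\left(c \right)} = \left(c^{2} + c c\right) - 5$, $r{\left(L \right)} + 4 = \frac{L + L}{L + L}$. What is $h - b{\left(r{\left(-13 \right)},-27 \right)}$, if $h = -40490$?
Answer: $-40624$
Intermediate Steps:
$r{\left(L \right)} = -3$ ($r{\left(L \right)} = -4 + \frac{L + L}{L + L} = -4 + \frac{2 L}{2 L} = -4 + 2 L \frac{1}{2 L} = -4 + 1 = -3$)
$W{\left(c \right)} = -5 + 2 c^{2}$ ($W{\left(c \right)} = \left(c^{2} + c^{2}\right) - 5 = 2 c^{2} - 5 = -5 + 2 c^{2}$)
$b{\left(y,t \right)} = -10 + 16 y^{2}$ ($b{\left(y,t \right)} = 2 \left(-5 + 2 \left(2 y\right)^{2}\right) = 2 \left(-5 + 2 \cdot 4 y^{2}\right) = 2 \left(-5 + 8 y^{2}\right) = -10 + 16 y^{2}$)
$h - b{\left(r{\left(-13 \right)},-27 \right)} = -40490 - \left(-10 + 16 \left(-3\right)^{2}\right) = -40490 - \left(-10 + 16 \cdot 9\right) = -40490 - \left(-10 + 144\right) = -40490 - 134 = -40624$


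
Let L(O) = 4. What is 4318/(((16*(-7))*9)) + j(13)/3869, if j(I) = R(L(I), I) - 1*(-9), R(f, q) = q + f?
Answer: -8340067/1949976 ≈ -4.2770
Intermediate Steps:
R(f, q) = f + q
j(I) = 13 + I (j(I) = (4 + I) - 1*(-9) = (4 + I) + 9 = 13 + I)
4318/(((16*(-7))*9)) + j(13)/3869 = 4318/(((16*(-7))*9)) + (13 + 13)/3869 = 4318/((-112*9)) + 26*(1/3869) = 4318/(-1008) + 26/3869 = 4318*(-1/1008) + 26/3869 = -2159/504 + 26/3869 = -8340067/1949976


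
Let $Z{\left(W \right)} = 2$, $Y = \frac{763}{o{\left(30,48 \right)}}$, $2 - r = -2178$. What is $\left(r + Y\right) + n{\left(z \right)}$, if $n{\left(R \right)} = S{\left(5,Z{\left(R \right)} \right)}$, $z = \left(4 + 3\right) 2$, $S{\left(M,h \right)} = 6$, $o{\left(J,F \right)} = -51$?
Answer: $\frac{110723}{51} \approx 2171.0$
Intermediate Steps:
$r = 2180$ ($r = 2 - -2178 = 2 + 2178 = 2180$)
$Y = - \frac{763}{51}$ ($Y = \frac{763}{-51} = 763 \left(- \frac{1}{51}\right) = - \frac{763}{51} \approx -14.961$)
$z = 14$ ($z = 7 \cdot 2 = 14$)
$n{\left(R \right)} = 6$
$\left(r + Y\right) + n{\left(z \right)} = \left(2180 - \frac{763}{51}\right) + 6 = \frac{110417}{51} + 6 = \frac{110723}{51}$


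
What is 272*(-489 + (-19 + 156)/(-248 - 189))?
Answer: -58161760/437 ≈ -1.3309e+5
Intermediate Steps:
272*(-489 + (-19 + 156)/(-248 - 189)) = 272*(-489 + 137/(-437)) = 272*(-489 + 137*(-1/437)) = 272*(-489 - 137/437) = 272*(-213830/437) = -58161760/437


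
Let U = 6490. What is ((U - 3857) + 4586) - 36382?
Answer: -29163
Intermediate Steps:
((U - 3857) + 4586) - 36382 = ((6490 - 3857) + 4586) - 36382 = (2633 + 4586) - 36382 = 7219 - 36382 = -29163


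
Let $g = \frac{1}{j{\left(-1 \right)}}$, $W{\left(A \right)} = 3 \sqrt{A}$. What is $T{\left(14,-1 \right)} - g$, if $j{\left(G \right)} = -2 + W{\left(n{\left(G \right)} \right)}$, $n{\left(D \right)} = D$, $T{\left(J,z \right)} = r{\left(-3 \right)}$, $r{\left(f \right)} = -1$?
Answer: $- \frac{11}{13} + \frac{3 i}{13} \approx -0.84615 + 0.23077 i$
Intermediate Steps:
$T{\left(J,z \right)} = -1$
$j{\left(G \right)} = -2 + 3 \sqrt{G}$
$g = \frac{-2 - 3 i}{13}$ ($g = \frac{1}{-2 + 3 \sqrt{-1}} = \frac{1}{-2 + 3 i} = \frac{-2 - 3 i}{13} \approx -0.15385 - 0.23077 i$)
$T{\left(14,-1 \right)} - g = -1 - \left(- \frac{2}{13} - \frac{3 i}{13}\right) = -1 + \left(\frac{2}{13} + \frac{3 i}{13}\right) = - \frac{11}{13} + \frac{3 i}{13}$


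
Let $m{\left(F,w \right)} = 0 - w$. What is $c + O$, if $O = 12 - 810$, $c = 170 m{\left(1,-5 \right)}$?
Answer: $52$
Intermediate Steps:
$m{\left(F,w \right)} = - w$
$c = 850$ ($c = 170 \left(\left(-1\right) \left(-5\right)\right) = 170 \cdot 5 = 850$)
$O = -798$ ($O = 12 - 810 = -798$)
$c + O = 850 - 798 = 52$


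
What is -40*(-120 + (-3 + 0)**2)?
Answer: 4440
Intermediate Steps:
-40*(-120 + (-3 + 0)**2) = -40*(-120 + (-3)**2) = -40*(-120 + 9) = -40*(-111) = 4440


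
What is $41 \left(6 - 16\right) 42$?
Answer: $-17220$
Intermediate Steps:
$41 \left(6 - 16\right) 42 = 41 \left(-10\right) 42 = \left(-410\right) 42 = -17220$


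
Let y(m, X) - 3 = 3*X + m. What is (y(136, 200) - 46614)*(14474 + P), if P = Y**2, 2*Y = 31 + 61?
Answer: -761066250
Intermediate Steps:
y(m, X) = 3 + m + 3*X (y(m, X) = 3 + (3*X + m) = 3 + (m + 3*X) = 3 + m + 3*X)
Y = 46 (Y = (31 + 61)/2 = (1/2)*92 = 46)
P = 2116 (P = 46**2 = 2116)
(y(136, 200) - 46614)*(14474 + P) = ((3 + 136 + 3*200) - 46614)*(14474 + 2116) = ((3 + 136 + 600) - 46614)*16590 = (739 - 46614)*16590 = -45875*16590 = -761066250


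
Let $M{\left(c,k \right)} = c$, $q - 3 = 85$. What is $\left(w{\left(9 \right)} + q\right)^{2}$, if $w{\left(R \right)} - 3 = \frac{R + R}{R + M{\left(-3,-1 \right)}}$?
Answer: $8836$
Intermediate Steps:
$q = 88$ ($q = 3 + 85 = 88$)
$w{\left(R \right)} = 3 + \frac{2 R}{-3 + R}$ ($w{\left(R \right)} = 3 + \frac{R + R}{R - 3} = 3 + \frac{2 R}{-3 + R}$)
$\left(w{\left(9 \right)} + q\right)^{2} = \left(\frac{-9 + 5 \cdot 9}{-3 + 9} + 88\right)^{2} = \left(\frac{-9 + 45}{6} + 88\right)^{2} = \left(\frac{1}{6} \cdot 36 + 88\right)^{2} = \left(6 + 88\right)^{2} = 94^{2} = 8836$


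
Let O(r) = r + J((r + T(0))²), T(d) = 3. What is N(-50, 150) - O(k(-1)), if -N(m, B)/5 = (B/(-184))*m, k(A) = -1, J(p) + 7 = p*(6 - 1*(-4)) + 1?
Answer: -10893/46 ≈ -236.80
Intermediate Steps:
J(p) = -6 + 10*p (J(p) = -7 + (p*(6 - 1*(-4)) + 1) = -7 + (p*(6 + 4) + 1) = -7 + (p*10 + 1) = -7 + (10*p + 1) = -7 + (1 + 10*p) = -6 + 10*p)
N(m, B) = 5*B*m/184 (N(m, B) = -5*B/(-184)*m = -5*B*(-1/184)*m = -5*(-B/184)*m = -(-5)*B*m/184 = 5*B*m/184)
O(r) = -6 + r + 10*(3 + r)² (O(r) = r + (-6 + 10*(r + 3)²) = r + (-6 + 10*(3 + r)²) = -6 + r + 10*(3 + r)²)
N(-50, 150) - O(k(-1)) = (5/184)*150*(-50) - (-6 - 1 + 10*(3 - 1)²) = -9375/46 - (-6 - 1 + 10*2²) = -9375/46 - (-6 - 1 + 10*4) = -9375/46 - (-6 - 1 + 40) = -9375/46 - 1*33 = -9375/46 - 33 = -10893/46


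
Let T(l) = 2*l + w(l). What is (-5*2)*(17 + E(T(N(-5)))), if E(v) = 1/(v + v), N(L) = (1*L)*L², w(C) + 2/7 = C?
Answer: -446555/2627 ≈ -169.99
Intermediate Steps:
w(C) = -2/7 + C
N(L) = L³ (N(L) = L*L² = L³)
T(l) = -2/7 + 3*l (T(l) = 2*l + (-2/7 + l) = -2/7 + 3*l)
E(v) = 1/(2*v)
(-5*2)*(17 + E(T(N(-5)))) = (-5*2)*(17 + 1/(2*(-2/7 + 3*(-5)³))) = -10*(17 + 1/(2*(-2/7 + 3*(-125)))) = -10*(17 + 1/(2*(-2/7 - 375))) = -10*(17 + 1/(2*(-2627/7))) = -10*(17 + (½)*(-7/2627)) = -10*(17 - 7/5254) = -10*89311/5254 = -446555/2627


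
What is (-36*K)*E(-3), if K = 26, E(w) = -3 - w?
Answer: 0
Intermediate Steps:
(-36*K)*E(-3) = (-36*26)*(-3 - 1*(-3)) = -936*(-3 + 3) = -936*0 = 0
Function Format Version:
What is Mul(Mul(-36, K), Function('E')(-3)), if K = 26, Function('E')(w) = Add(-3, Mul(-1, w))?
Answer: 0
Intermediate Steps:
Mul(Mul(-36, K), Function('E')(-3)) = Mul(Mul(-36, 26), Add(-3, Mul(-1, -3))) = Mul(-936, Add(-3, 3)) = Mul(-936, 0) = 0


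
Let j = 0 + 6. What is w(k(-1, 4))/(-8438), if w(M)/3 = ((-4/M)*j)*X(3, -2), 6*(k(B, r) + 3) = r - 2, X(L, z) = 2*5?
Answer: -135/4219 ≈ -0.031998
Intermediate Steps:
X(L, z) = 10
j = 6
k(B, r) = -10/3 + r/6 (k(B, r) = -3 + (r - 2)/6 = -3 + (-2 + r)/6 = -3 + (-1/3 + r/6) = -10/3 + r/6)
w(M) = -720/M (w(M) = 3*((-4/M*6)*10) = 3*(-24/M*10) = 3*(-240/M) = -720/M)
w(k(-1, 4))/(-8438) = -720/(-10/3 + (1/6)*4)/(-8438) = -720/(-10/3 + 2/3)*(-1/8438) = -720/(-8/3)*(-1/8438) = -720*(-3/8)*(-1/8438) = 270*(-1/8438) = -135/4219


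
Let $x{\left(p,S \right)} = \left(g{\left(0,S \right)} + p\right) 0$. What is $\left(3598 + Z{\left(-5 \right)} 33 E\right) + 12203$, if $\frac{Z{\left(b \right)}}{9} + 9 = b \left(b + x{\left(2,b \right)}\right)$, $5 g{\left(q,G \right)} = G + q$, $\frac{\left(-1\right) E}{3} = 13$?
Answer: $-169527$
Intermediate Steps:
$E = -39$ ($E = \left(-3\right) 13 = -39$)
$g{\left(q,G \right)} = \frac{G}{5} + \frac{q}{5}$ ($g{\left(q,G \right)} = \frac{G + q}{5} = \frac{G}{5} + \frac{q}{5}$)
$x{\left(p,S \right)} = 0$ ($x{\left(p,S \right)} = \left(\left(\frac{S}{5} + \frac{1}{5} \cdot 0\right) + p\right) 0 = \left(\left(\frac{S}{5} + 0\right) + p\right) 0 = \left(\frac{S}{5} + p\right) 0 = \left(p + \frac{S}{5}\right) 0 = 0$)
$Z{\left(b \right)} = -81 + 9 b^{2}$ ($Z{\left(b \right)} = -81 + 9 b \left(b + 0\right) = -81 + 9 b b = -81 + 9 b^{2}$)
$\left(3598 + Z{\left(-5 \right)} 33 E\right) + 12203 = \left(3598 + \left(-81 + 9 \left(-5\right)^{2}\right) 33 \left(-39\right)\right) + 12203 = \left(3598 + \left(-81 + 9 \cdot 25\right) 33 \left(-39\right)\right) + 12203 = \left(3598 + \left(-81 + 225\right) 33 \left(-39\right)\right) + 12203 = \left(3598 + 144 \cdot 33 \left(-39\right)\right) + 12203 = \left(3598 + 4752 \left(-39\right)\right) + 12203 = \left(3598 - 185328\right) + 12203 = -181730 + 12203 = -169527$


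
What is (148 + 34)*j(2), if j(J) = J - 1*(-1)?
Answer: 546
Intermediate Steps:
j(J) = 1 + J (j(J) = J + 1 = 1 + J)
(148 + 34)*j(2) = (148 + 34)*(1 + 2) = 182*3 = 546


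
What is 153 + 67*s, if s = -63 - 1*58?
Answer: -7954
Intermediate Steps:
s = -121 (s = -63 - 58 = -121)
153 + 67*s = 153 + 67*(-121) = 153 - 8107 = -7954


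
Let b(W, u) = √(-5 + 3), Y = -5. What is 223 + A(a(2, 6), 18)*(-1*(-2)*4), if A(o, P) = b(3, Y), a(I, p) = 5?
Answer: 223 + 8*I*√2 ≈ 223.0 + 11.314*I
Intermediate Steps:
b(W, u) = I*√2 (b(W, u) = √(-2) = I*√2)
A(o, P) = I*√2
223 + A(a(2, 6), 18)*(-1*(-2)*4) = 223 + (I*√2)*(-1*(-2)*4) = 223 + (I*√2)*(2*4) = 223 + (I*√2)*8 = 223 + 8*I*√2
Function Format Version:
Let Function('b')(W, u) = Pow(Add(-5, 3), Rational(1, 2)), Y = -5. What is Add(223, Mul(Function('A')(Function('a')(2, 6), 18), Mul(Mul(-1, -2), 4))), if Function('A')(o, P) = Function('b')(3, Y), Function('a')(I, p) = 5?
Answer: Add(223, Mul(8, I, Pow(2, Rational(1, 2)))) ≈ Add(223.00, Mul(11.314, I))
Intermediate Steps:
Function('b')(W, u) = Mul(I, Pow(2, Rational(1, 2))) (Function('b')(W, u) = Pow(-2, Rational(1, 2)) = Mul(I, Pow(2, Rational(1, 2))))
Function('A')(o, P) = Mul(I, Pow(2, Rational(1, 2)))
Add(223, Mul(Function('A')(Function('a')(2, 6), 18), Mul(Mul(-1, -2), 4))) = Add(223, Mul(Mul(I, Pow(2, Rational(1, 2))), Mul(Mul(-1, -2), 4))) = Add(223, Mul(Mul(I, Pow(2, Rational(1, 2))), Mul(2, 4))) = Add(223, Mul(Mul(I, Pow(2, Rational(1, 2))), 8)) = Add(223, Mul(8, I, Pow(2, Rational(1, 2))))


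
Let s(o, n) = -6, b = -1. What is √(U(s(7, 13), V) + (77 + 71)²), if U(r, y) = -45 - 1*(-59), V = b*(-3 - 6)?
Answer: √21918 ≈ 148.05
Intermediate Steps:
V = 9 (V = -(-3 - 6) = -1*(-9) = 9)
U(r, y) = 14 (U(r, y) = -45 + 59 = 14)
√(U(s(7, 13), V) + (77 + 71)²) = √(14 + (77 + 71)²) = √(14 + 148²) = √(14 + 21904) = √21918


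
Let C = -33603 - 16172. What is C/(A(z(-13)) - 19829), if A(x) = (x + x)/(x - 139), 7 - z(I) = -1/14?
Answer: 91934425/36624361 ≈ 2.5102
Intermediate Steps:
C = -49775
z(I) = 99/14 (z(I) = 7 - (-1)/14 = 7 - 1*(-1/14) = 7 + 1/14 = 99/14)
A(x) = 2*x/(-139 + x) (A(x) = (2*x)/(-139 + x) = 2*x/(-139 + x))
C/(A(z(-13)) - 19829) = -49775/(2*(99/14)/(-139 + 99/14) - 19829) = -49775/(2*(99/14)/(-1847/14) - 19829) = -49775/(2*(99/14)*(-14/1847) - 19829) = -49775/(-198/1847 - 19829) = -49775/(-36624361/1847) = -49775*(-1847/36624361) = 91934425/36624361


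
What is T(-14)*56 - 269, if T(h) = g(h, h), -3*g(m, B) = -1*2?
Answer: -695/3 ≈ -231.67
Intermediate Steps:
g(m, B) = ⅔ (g(m, B) = -(-1)*2/3 = -⅓*(-2) = ⅔)
T(h) = ⅔
T(-14)*56 - 269 = (⅔)*56 - 269 = 112/3 - 269 = -695/3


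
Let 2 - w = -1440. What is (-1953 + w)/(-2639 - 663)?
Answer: 511/3302 ≈ 0.15475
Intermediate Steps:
w = 1442 (w = 2 - 1*(-1440) = 2 + 1440 = 1442)
(-1953 + w)/(-2639 - 663) = (-1953 + 1442)/(-2639 - 663) = -511/(-3302) = -511*(-1/3302) = 511/3302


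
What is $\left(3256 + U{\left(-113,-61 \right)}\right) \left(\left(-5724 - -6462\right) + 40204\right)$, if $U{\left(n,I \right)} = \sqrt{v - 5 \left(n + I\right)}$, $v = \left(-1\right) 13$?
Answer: $133307152 + 40942 \sqrt{857} \approx 1.3451 \cdot 10^{8}$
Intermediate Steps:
$v = -13$
$U{\left(n,I \right)} = \sqrt{-13 - 5 I - 5 n}$ ($U{\left(n,I \right)} = \sqrt{-13 - 5 \left(n + I\right)} = \sqrt{-13 - 5 \left(I + n\right)} = \sqrt{-13 - \left(5 I + 5 n\right)} = \sqrt{-13 - 5 I - 5 n}$)
$\left(3256 + U{\left(-113,-61 \right)}\right) \left(\left(-5724 - -6462\right) + 40204\right) = \left(3256 + \sqrt{-13 - -305 - -565}\right) \left(\left(-5724 - -6462\right) + 40204\right) = \left(3256 + \sqrt{-13 + 305 + 565}\right) \left(\left(-5724 + 6462\right) + 40204\right) = \left(3256 + \sqrt{857}\right) \left(738 + 40204\right) = \left(3256 + \sqrt{857}\right) 40942 = 133307152 + 40942 \sqrt{857}$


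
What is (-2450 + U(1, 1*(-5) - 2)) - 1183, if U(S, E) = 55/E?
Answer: -25486/7 ≈ -3640.9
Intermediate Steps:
(-2450 + U(1, 1*(-5) - 2)) - 1183 = (-2450 + 55/(1*(-5) - 2)) - 1183 = (-2450 + 55/(-5 - 2)) - 1183 = (-2450 + 55/(-7)) - 1183 = (-2450 + 55*(-1/7)) - 1183 = (-2450 - 55/7) - 1183 = -17205/7 - 1183 = -25486/7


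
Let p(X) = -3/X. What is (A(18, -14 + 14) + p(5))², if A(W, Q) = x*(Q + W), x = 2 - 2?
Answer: 9/25 ≈ 0.36000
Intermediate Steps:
x = 0
A(W, Q) = 0 (A(W, Q) = 0*(Q + W) = 0)
(A(18, -14 + 14) + p(5))² = (0 - 3/5)² = (0 - 3*⅕)² = (0 - ⅗)² = (-⅗)² = 9/25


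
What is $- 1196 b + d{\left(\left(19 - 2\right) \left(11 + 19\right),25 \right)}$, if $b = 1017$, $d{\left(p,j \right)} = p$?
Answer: $-1215822$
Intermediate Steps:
$- 1196 b + d{\left(\left(19 - 2\right) \left(11 + 19\right),25 \right)} = \left(-1196\right) 1017 + \left(19 - 2\right) \left(11 + 19\right) = -1216332 + 17 \cdot 30 = -1216332 + 510 = -1215822$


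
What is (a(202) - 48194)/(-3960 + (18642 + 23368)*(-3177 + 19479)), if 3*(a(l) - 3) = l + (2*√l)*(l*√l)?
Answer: -20921/684843060 ≈ -3.0549e-5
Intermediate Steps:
a(l) = 3 + l/3 + 2*l²/3 (a(l) = 3 + (l + (2*√l)*(l*√l))/3 = 3 + (l + (2*√l)*l^(3/2))/3 = 3 + (l + 2*l²)/3 = 3 + (l/3 + 2*l²/3) = 3 + l/3 + 2*l²/3)
(a(202) - 48194)/(-3960 + (18642 + 23368)*(-3177 + 19479)) = ((3 + (⅓)*202 + (⅔)*202²) - 48194)/(-3960 + (18642 + 23368)*(-3177 + 19479)) = ((3 + 202/3 + (⅔)*40804) - 48194)/(-3960 + 42010*16302) = ((3 + 202/3 + 81608/3) - 48194)/(-3960 + 684847020) = (27273 - 48194)/684843060 = -20921*1/684843060 = -20921/684843060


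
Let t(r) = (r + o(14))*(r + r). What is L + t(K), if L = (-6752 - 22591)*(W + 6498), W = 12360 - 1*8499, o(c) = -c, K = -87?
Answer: -303946563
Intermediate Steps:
W = 3861 (W = 12360 - 8499 = 3861)
t(r) = 2*r*(-14 + r) (t(r) = (r - 1*14)*(r + r) = (r - 14)*(2*r) = (-14 + r)*(2*r) = 2*r*(-14 + r))
L = -303964137 (L = (-6752 - 22591)*(3861 + 6498) = -29343*10359 = -303964137)
L + t(K) = -303964137 + 2*(-87)*(-14 - 87) = -303964137 + 2*(-87)*(-101) = -303964137 + 17574 = -303946563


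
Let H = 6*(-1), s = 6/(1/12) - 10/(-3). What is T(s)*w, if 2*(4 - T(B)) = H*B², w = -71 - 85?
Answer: -2656576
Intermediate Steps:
s = 226/3 (s = 6/(1/12) - 10*(-⅓) = 6*12 + 10/3 = 72 + 10/3 = 226/3 ≈ 75.333)
H = -6
w = -156
T(B) = 4 + 3*B² (T(B) = 4 - (-3)*B² = 4 + 3*B²)
T(s)*w = (4 + 3*(226/3)²)*(-156) = (4 + 3*(51076/9))*(-156) = (4 + 51076/3)*(-156) = (51088/3)*(-156) = -2656576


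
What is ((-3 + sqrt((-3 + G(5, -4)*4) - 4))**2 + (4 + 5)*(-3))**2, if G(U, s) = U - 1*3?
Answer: 529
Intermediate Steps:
G(U, s) = -3 + U (G(U, s) = U - 3 = -3 + U)
((-3 + sqrt((-3 + G(5, -4)*4) - 4))**2 + (4 + 5)*(-3))**2 = ((-3 + sqrt((-3 + (-3 + 5)*4) - 4))**2 + (4 + 5)*(-3))**2 = ((-3 + sqrt((-3 + 2*4) - 4))**2 + 9*(-3))**2 = ((-3 + sqrt((-3 + 8) - 4))**2 - 27)**2 = ((-3 + sqrt(5 - 4))**2 - 27)**2 = ((-3 + sqrt(1))**2 - 27)**2 = ((-3 + 1)**2 - 27)**2 = ((-2)**2 - 27)**2 = (4 - 27)**2 = (-23)**2 = 529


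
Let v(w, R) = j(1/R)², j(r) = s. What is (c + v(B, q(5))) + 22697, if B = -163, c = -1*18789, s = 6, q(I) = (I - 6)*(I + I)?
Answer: 3944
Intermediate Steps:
q(I) = 2*I*(-6 + I) (q(I) = (-6 + I)*(2*I) = 2*I*(-6 + I))
j(r) = 6
c = -18789
v(w, R) = 36 (v(w, R) = 6² = 36)
(c + v(B, q(5))) + 22697 = (-18789 + 36) + 22697 = -18753 + 22697 = 3944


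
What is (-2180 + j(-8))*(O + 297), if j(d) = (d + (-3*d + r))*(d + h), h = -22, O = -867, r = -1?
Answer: 1499100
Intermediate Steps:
j(d) = (-1 - 2*d)*(-22 + d) (j(d) = (d + (-3*d - 1))*(d - 22) = (d + (-1 - 3*d))*(-22 + d) = (-1 - 2*d)*(-22 + d))
(-2180 + j(-8))*(O + 297) = (-2180 + (22 - 2*(-8)² + 43*(-8)))*(-867 + 297) = (-2180 + (22 - 2*64 - 344))*(-570) = (-2180 + (22 - 128 - 344))*(-570) = (-2180 - 450)*(-570) = -2630*(-570) = 1499100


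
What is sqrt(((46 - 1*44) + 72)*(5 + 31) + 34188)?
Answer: 2*sqrt(9213) ≈ 191.97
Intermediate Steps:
sqrt(((46 - 1*44) + 72)*(5 + 31) + 34188) = sqrt(((46 - 44) + 72)*36 + 34188) = sqrt((2 + 72)*36 + 34188) = sqrt(74*36 + 34188) = sqrt(2664 + 34188) = sqrt(36852) = 2*sqrt(9213)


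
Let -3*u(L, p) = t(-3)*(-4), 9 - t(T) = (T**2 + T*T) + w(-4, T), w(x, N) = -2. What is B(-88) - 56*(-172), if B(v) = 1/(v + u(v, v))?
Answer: 2812541/292 ≈ 9632.0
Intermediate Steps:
t(T) = 11 - 2*T**2 (t(T) = 9 - ((T**2 + T*T) - 2) = 9 - ((T**2 + T**2) - 2) = 9 - (2*T**2 - 2) = 9 - (-2 + 2*T**2) = 9 + (2 - 2*T**2) = 11 - 2*T**2)
u(L, p) = -28/3 (u(L, p) = -(11 - 2*(-3)**2)*(-4)/3 = -(11 - 2*9)*(-4)/3 = -(11 - 18)*(-4)/3 = -(-7)*(-4)/3 = -1/3*28 = -28/3)
B(v) = 1/(-28/3 + v) (B(v) = 1/(v - 28/3) = 1/(-28/3 + v))
B(-88) - 56*(-172) = 3/(-28 + 3*(-88)) - 56*(-172) = 3/(-28 - 264) - 1*(-9632) = 3/(-292) + 9632 = 3*(-1/292) + 9632 = -3/292 + 9632 = 2812541/292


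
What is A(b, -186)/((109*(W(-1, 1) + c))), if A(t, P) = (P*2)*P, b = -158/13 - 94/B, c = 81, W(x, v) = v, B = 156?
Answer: 34596/4469 ≈ 7.7413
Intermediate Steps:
b = -995/78 (b = -158/13 - 94/156 = -158*1/13 - 94*1/156 = -158/13 - 47/78 = -995/78 ≈ -12.756)
A(t, P) = 2*P² (A(t, P) = (2*P)*P = 2*P²)
A(b, -186)/((109*(W(-1, 1) + c))) = (2*(-186)²)/((109*(1 + 81))) = (2*34596)/((109*82)) = 69192/8938 = 69192*(1/8938) = 34596/4469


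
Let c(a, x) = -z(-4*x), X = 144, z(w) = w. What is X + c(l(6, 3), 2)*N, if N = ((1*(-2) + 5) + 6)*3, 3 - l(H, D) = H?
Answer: 360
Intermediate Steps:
l(H, D) = 3 - H
c(a, x) = 4*x (c(a, x) = -(-4)*x = 4*x)
N = 27 (N = ((-2 + 5) + 6)*3 = (3 + 6)*3 = 9*3 = 27)
X + c(l(6, 3), 2)*N = 144 + (4*2)*27 = 144 + 8*27 = 144 + 216 = 360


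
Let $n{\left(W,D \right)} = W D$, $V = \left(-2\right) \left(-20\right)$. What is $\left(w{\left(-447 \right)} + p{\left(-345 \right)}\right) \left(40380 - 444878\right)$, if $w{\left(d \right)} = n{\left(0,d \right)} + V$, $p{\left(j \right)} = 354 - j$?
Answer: $-298924022$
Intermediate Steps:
$V = 40$
$n{\left(W,D \right)} = D W$
$w{\left(d \right)} = 40$ ($w{\left(d \right)} = d 0 + 40 = 0 + 40 = 40$)
$\left(w{\left(-447 \right)} + p{\left(-345 \right)}\right) \left(40380 - 444878\right) = \left(40 + \left(354 - -345\right)\right) \left(40380 - 444878\right) = \left(40 + \left(354 + 345\right)\right) \left(-404498\right) = \left(40 + 699\right) \left(-404498\right) = 739 \left(-404498\right) = -298924022$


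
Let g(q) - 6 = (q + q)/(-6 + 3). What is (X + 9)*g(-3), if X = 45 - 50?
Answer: 32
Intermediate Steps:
X = -5
g(q) = 6 - 2*q/3 (g(q) = 6 + (q + q)/(-6 + 3) = 6 + (2*q)/(-3) = 6 + (2*q)*(-1/3) = 6 - 2*q/3)
(X + 9)*g(-3) = (-5 + 9)*(6 - 2/3*(-3)) = 4*(6 + 2) = 4*8 = 32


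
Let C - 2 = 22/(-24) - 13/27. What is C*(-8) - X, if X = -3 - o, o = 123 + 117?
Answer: 6431/27 ≈ 238.19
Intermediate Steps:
C = 65/108 (C = 2 + (22/(-24) - 13/27) = 2 + (22*(-1/24) - 13*1/27) = 2 + (-11/12 - 13/27) = 2 - 151/108 = 65/108 ≈ 0.60185)
o = 240
X = -243 (X = -3 - 1*240 = -3 - 240 = -243)
C*(-8) - X = (65/108)*(-8) - 1*(-243) = -130/27 + 243 = 6431/27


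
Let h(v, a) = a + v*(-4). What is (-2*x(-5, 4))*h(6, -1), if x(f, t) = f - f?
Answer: 0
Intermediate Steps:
x(f, t) = 0
h(v, a) = a - 4*v
(-2*x(-5, 4))*h(6, -1) = (-2*0)*(-1 - 4*6) = 0*(-1 - 24) = 0*(-25) = 0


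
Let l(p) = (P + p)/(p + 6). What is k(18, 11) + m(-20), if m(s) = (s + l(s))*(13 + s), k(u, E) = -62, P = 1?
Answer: 137/2 ≈ 68.500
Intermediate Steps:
l(p) = (1 + p)/(6 + p) (l(p) = (1 + p)/(p + 6) = (1 + p)/(6 + p))
m(s) = (13 + s)*(s + (1 + s)/(6 + s)) (m(s) = (s + (1 + s)/(6 + s))*(13 + s) = (13 + s)*(s + (1 + s)/(6 + s)))
k(18, 11) + m(-20) = -62 + (13 + (-20)³ + 20*(-20)² + 92*(-20))/(6 - 20) = -62 + (13 - 8000 + 20*400 - 1840)/(-14) = -62 - (13 - 8000 + 8000 - 1840)/14 = -62 - 1/14*(-1827) = -62 + 261/2 = 137/2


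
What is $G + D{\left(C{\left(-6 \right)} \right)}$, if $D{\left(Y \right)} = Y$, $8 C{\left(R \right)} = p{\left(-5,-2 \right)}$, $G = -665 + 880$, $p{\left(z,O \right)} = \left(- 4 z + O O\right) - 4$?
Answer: $\frac{435}{2} \approx 217.5$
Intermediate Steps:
$p{\left(z,O \right)} = -4 + O^{2} - 4 z$ ($p{\left(z,O \right)} = \left(- 4 z + O^{2}\right) - 4 = \left(O^{2} - 4 z\right) - 4 = -4 + O^{2} - 4 z$)
$G = 215$
$C{\left(R \right)} = \frac{5}{2}$ ($C{\left(R \right)} = \frac{-4 + \left(-2\right)^{2} - -20}{8} = \frac{-4 + 4 + 20}{8} = \frac{1}{8} \cdot 20 = \frac{5}{2}$)
$G + D{\left(C{\left(-6 \right)} \right)} = 215 + \frac{5}{2} = \frac{435}{2}$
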